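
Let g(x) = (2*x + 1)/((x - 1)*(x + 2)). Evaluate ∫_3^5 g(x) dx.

Factor the denominator: x**2 + x - 2 = (x + 2)(x - 1).
Partial fractions: (2*x + 1)/((x - 1)*(x + 2)) = 1/(x + 2) + 1/(x - 1).
An antiderivative is F(x) = log(x - 1) + log(x + 2).
Then F(5) - F(3) = (log(28)) - (log(10)) = log(14/5).

log(14/5)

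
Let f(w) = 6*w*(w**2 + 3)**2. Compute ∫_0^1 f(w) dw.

37

Let u = w**2 + 3, so du = 2*w dw. When w = 0, u = 3; when w = 1, u = 4.
The integral becomes 3·∫ u**2 du from 3 to 4, with antiderivative u**3.
Back in w: F(w) = (w**2 + 3)**3.
Then F(1) - F(0) = (64) - (27) = 37.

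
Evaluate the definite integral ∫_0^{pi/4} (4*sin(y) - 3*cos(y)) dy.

4 - 7*sqrt(2)/2

An antiderivative is F(y) = -3*sin(y) - 4*cos(y).
Then F(pi/4) - F(0) = (-7*sqrt(2)/2) - (-4) = 4 - 7*sqrt(2)/2.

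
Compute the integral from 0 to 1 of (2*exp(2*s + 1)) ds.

Let u = 2*s + 1, so du = 2 ds. When s = 0, u = 1; when s = 1, u = 3.
The integral becomes ∫ exp(u) du from 1 to 3, with antiderivative exp(u).
Back in s: F(s) = exp(2*s + 1).
Then F(1) - F(0) = (exp(3)) - (exp(1)) = -exp(1) + exp(3).

-exp(1) + exp(3)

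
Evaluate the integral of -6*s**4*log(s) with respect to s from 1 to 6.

1866 - 46656*log(6)/5

Integrate by parts once (u = ln s, dv = -6*s**4 ds).
An antiderivative is F(s) = -6*s**5*(5*log(s) - 1)/25.
Then F(6) - F(1) = (46656/25 - 46656*log(6)/5) - (6/25) = 1866 - 46656*log(6)/5.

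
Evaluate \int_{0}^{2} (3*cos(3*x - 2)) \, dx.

sin(4) + sin(2)

Let u = 3*x - 2, so du = 3 dx. When x = 0, u = -2; when x = 2, u = 4.
The integral becomes ∫ cos(u) du from -2 to 4, with antiderivative sin(u).
Back in x: F(x) = sin(3*x - 2).
Then F(2) - F(0) = (sin(4)) - (-sin(2)) = sin(4) + sin(2).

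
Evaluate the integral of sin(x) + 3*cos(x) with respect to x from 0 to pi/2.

An antiderivative is F(x) = 3*sin(x) - cos(x).
Then F(pi/2) - F(0) = (3) - (-1) = 4.

4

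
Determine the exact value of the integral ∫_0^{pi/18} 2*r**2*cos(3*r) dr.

Integrate by parts twice (u = r^2, dv = 2*cos(3*r) dr).
An antiderivative is F(r) = 2*r**2*sin(3*r)/3 + 4*r*cos(3*r)/9 - 4*sin(3*r)/27.
Then F(pi/18) - F(0) = (-2/27 + pi**2/972 + sqrt(3)*pi/81) - (0) = -2/27 + pi**2/972 + sqrt(3)*pi/81.

-2/27 + pi**2/972 + sqrt(3)*pi/81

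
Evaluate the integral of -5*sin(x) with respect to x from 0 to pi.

An antiderivative is F(x) = 5*cos(x).
Then F(pi) - F(0) = (-5) - (5) = -10.

-10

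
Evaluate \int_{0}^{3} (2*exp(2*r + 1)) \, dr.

Let u = 2*r + 1, so du = 2 dr. When r = 0, u = 1; when r = 3, u = 7.
The integral becomes ∫ exp(u) du from 1 to 7, with antiderivative exp(u).
Back in r: F(r) = exp(2*r + 1).
Then F(3) - F(0) = (exp(7)) - (exp(1)) = -exp(1) + exp(7).

-exp(1) + exp(7)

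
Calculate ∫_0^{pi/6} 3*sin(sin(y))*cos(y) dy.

Let u = sin(y), so du = cos(y) dy. When y = 0, u = 0; when y = pi/6, u = 1/2.
The integral becomes 3·∫ sin(u) du from 0 to 1/2, with antiderivative -3*cos(u).
Back in y: F(y) = -3*cos(sin(y)).
Then F(pi/6) - F(0) = (-3*cos(1/2)) - (-3) = 3 - 3*cos(1/2).

3 - 3*cos(1/2)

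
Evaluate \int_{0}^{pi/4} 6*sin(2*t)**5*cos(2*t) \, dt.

1/2

Let u = sin(2*t), so du = 2*cos(2*t) dt. When t = 0, u = 0; when t = pi/4, u = 1.
The integral becomes 3·∫ u**5 du from 0 to 1, with antiderivative u**6/2.
Back in t: F(t) = sin(2*t)**6/2.
Then F(pi/4) - F(0) = (1/2) - (0) = 1/2.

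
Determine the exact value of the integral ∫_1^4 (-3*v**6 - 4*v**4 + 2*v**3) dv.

-539853/70

By the power rule, an antiderivative is F(v) = -3*v**7/7 - 4*v**5/5 + v**4/2.
Then F(4) - F(1) = (-269952/35) - (-51/70) = -539853/70.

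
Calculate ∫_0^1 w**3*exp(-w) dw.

6 - 16*exp(-1)

Integrate by parts 3 times (u = w^3, dv = exp(-w) dw).
An antiderivative is F(w) = (-w**3 - 3*w**2 - 6*w - 6)*exp(-w).
Then F(1) - F(0) = (-16*exp(-1)) - (-6) = 6 - 16*exp(-1).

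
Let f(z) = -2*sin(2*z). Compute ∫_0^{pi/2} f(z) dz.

-2

An antiderivative is F(z) = cos(2*z).
Then F(pi/2) - F(0) = (-1) - (1) = -2.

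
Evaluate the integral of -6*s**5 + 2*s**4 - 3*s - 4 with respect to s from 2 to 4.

-18306/5

By the power rule, an antiderivative is F(s) = -s**6 + 2*s**5/5 - 3*s**2/2 - 4*s.
Then F(4) - F(2) = (-18632/5) - (-326/5) = -18306/5.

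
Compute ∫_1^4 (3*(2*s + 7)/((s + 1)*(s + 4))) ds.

-2*log(2) + 4*log(5)

Factor the denominator: s**2 + 5*s + 4 = (s + 4)(s + 1).
Partial fractions: 3*(2*s + 7)/((s + 1)*(s + 4)) = 1/(s + 4) + 5/(s + 1).
An antiderivative is F(s) = 5*log(s + 1) + log(s + 4).
Then F(4) - F(1) = (3*log(2) + 5*log(5)) - (log(5) + 5*log(2)) = -2*log(2) + 4*log(5).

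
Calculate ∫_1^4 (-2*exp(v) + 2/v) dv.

-2*exp(4) + 2*log(4) + 2*exp(1)

An antiderivative is F(v) = -2*exp(v) + 2*log(v).
Then F(4) - F(1) = (-2*exp(4) + 2*log(4)) - (-2*exp(1)) = -2*exp(4) + 2*log(4) + 2*exp(1).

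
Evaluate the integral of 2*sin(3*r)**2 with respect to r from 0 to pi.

pi

Use the identity sin^2(3*r) = (1 - cos(6*r))/2.
An antiderivative is F(r) = r - sin(6*r)/6.
Then F(pi) - F(0) = (pi) - (0) = pi.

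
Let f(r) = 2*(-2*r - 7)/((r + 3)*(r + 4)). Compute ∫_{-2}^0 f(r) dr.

-log(36)

Factor the denominator: r**2 + 7*r + 12 = (r + 4)(r + 3).
Partial fractions: 2*(-2*r - 7)/((r + 3)*(r + 4)) = -2/(r + 4) - 2/(r + 3).
An antiderivative is F(r) = -2*log(r + 3) - 2*log(r + 4).
Then F(0) - F(-2) = (-4*log(2) - 2*log(3)) - (-log(4)) = -log(36).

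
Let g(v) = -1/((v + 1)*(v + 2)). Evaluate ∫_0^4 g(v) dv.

Factor the denominator: v**2 + 3*v + 2 = (v + 2)(v + 1).
Partial fractions: -1/((v + 1)*(v + 2)) = 1/(v + 2) - 1/(v + 1).
An antiderivative is F(v) = -log(v + 1) + log(v + 2).
Then F(4) - F(0) = (log(6/5)) - (log(2)) = log(3/5).

log(3/5)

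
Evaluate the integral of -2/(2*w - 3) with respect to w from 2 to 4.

An antiderivative is F(w) = -log(2*w - 3).
Then F(4) - F(2) = (-log(5)) - (0) = -log(5).

-log(5)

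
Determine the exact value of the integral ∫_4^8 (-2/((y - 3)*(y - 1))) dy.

Factor the denominator: y**2 - 4*y + 3 = (y - 1)(y - 3).
Partial fractions: -2/((y - 3)*(y - 1)) = 1/(y - 1) - 1/(y - 3).
An antiderivative is F(y) = -log(y - 3) + log(y - 1).
Then F(8) - F(4) = (log(7/5)) - (log(3)) = log(7/15).

log(7/15)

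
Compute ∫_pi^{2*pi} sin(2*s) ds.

0

An antiderivative is F(s) = -cos(2*s)/2.
Then F(2*pi) - F(pi) = (-1/2) - (-1/2) = 0.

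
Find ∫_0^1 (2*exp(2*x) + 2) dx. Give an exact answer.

An antiderivative is F(x) = exp(2*x) + 2*x.
Then F(1) - F(0) = (2 + exp(2)) - (1) = 1 + exp(2).

1 + exp(2)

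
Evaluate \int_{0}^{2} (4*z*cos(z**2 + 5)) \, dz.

2*sin(9) - 2*sin(5)

Let u = z**2 + 5, so du = 2*z dz. When z = 0, u = 5; when z = 2, u = 9.
The integral becomes 2·∫ cos(u) du from 5 to 9, with antiderivative 2*sin(u).
Back in z: F(z) = 2*sin(z**2 + 5).
Then F(2) - F(0) = (2*sin(9)) - (2*sin(5)) = 2*sin(9) - 2*sin(5).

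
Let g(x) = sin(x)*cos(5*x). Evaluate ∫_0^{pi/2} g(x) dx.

1/6

Use the identity sin(x)cos(5*x) = [sin(6*x) + sin(-4*x)]/2.
An antiderivative is F(x) = cos(4*x)/8 - cos(6*x)/12.
Then F(pi/2) - F(0) = (5/24) - (1/24) = 1/6.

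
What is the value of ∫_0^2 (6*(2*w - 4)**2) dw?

Let u = 2*w - 4, so du = 2 dw. When w = 0, u = -4; when w = 2, u = 0.
The integral becomes 3·∫ u**2 du from -4 to 0, with antiderivative u**3.
Back in w: F(w) = (2*w - 4)**3.
Then F(2) - F(0) = (0) - (-64) = 64.

64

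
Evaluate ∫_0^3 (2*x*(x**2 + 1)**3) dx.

Let u = x**2 + 1, so du = 2*x dx. When x = 0, u = 1; when x = 3, u = 10.
The integral becomes ∫ u**3 du from 1 to 10, with antiderivative u**4/4.
Back in x: F(x) = (x**2 + 1)**4/4.
Then F(3) - F(0) = (2500) - (1/4) = 9999/4.

9999/4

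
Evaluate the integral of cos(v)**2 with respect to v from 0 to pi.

Use the identity cos^2(v) = (1 + cos(2*v))/2.
An antiderivative is F(v) = v/2 + sin(2*v)/4.
Then F(pi) - F(0) = (pi/2) - (0) = pi/2.

pi/2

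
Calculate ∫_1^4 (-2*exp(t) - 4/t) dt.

An antiderivative is F(t) = -2*exp(t) - 4*log(t).
Then F(4) - F(1) = (-2*exp(4) - 8*log(2)) - (-2*exp(1)) = -2*exp(4) - 8*log(2) + 2*exp(1).

-2*exp(4) - 8*log(2) + 2*exp(1)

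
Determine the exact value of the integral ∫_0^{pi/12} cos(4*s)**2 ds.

sqrt(3)/32 + pi/24

Use the identity cos^2(4*s) = (1 + cos(8*s))/2.
An antiderivative is F(s) = s/2 + sin(8*s)/16.
Then F(pi/12) - F(0) = (sqrt(3)/32 + pi/24) - (0) = sqrt(3)/32 + pi/24.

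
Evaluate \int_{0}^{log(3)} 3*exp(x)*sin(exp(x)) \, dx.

3*cos(1) - 3*cos(3)

Let u = exp(x), so du = exp(x) dx. When x = 0, u = 1; when x = log(3), u = 3.
The integral becomes 3·∫ sin(u) du from 1 to 3, with antiderivative -3*cos(u).
Back in x: F(x) = -3*cos(exp(x)).
Then F(log(3)) - F(0) = (-3*cos(3)) - (-3*cos(1)) = 3*cos(1) - 3*cos(3).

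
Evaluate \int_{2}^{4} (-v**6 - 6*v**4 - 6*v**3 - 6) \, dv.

-135964/35

By the power rule, an antiderivative is F(v) = -v**7/7 - 6*v**5/5 - 3*v**4/2 - 6*v.
Then F(4) - F(2) = (-139208/35) - (-3244/35) = -135964/35.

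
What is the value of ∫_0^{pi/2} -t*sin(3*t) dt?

1/9

Integrate by parts once (u = t, dv = -sin(3*t) dt).
An antiderivative is F(t) = t*cos(3*t)/3 - sin(3*t)/9.
Then F(pi/2) - F(0) = (1/9) - (0) = 1/9.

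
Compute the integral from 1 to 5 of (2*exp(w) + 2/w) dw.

-2*exp(1) + 2*log(5) + 2*exp(5)

An antiderivative is F(w) = 2*exp(w) + 2*log(w).
Then F(5) - F(1) = (2*log(5) + 2*exp(5)) - (2*exp(1)) = -2*exp(1) + 2*log(5) + 2*exp(5).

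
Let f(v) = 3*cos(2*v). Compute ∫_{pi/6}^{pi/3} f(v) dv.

0

An antiderivative is F(v) = 3*sin(2*v)/2.
Then F(pi/3) - F(pi/6) = (3*sqrt(3)/4) - (3*sqrt(3)/4) = 0.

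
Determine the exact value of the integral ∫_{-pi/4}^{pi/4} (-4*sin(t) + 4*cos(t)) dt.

4*sqrt(2)

An antiderivative is F(t) = 4*sin(t) + 4*cos(t).
Then F(pi/4) - F(-pi/4) = (4*sqrt(2)) - (0) = 4*sqrt(2).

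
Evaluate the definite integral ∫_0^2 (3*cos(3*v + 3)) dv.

-sin(3) + sin(9)

Let u = 3*v + 3, so du = 3 dv. When v = 0, u = 3; when v = 2, u = 9.
The integral becomes ∫ cos(u) du from 3 to 9, with antiderivative sin(u).
Back in v: F(v) = sin(3*v + 3).
Then F(2) - F(0) = (sin(9)) - (sin(3)) = -sin(3) + sin(9).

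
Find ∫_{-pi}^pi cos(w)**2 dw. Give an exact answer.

pi

Use the identity cos^2(w) = (1 + cos(2*w))/2.
An antiderivative is F(w) = w/2 + sin(2*w)/4.
Then F(pi) - F(-pi) = (pi/2) - (-pi/2) = pi.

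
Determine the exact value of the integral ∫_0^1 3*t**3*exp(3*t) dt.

2/9 + 4*exp(3)/9

Integrate by parts 3 times (u = t^3, dv = 3*exp(3*t) dt).
An antiderivative is F(t) = (9*t**3 - 9*t**2 + 6*t - 2)*exp(3*t)/9.
Then F(1) - F(0) = (4*exp(3)/9) - (-2/9) = 2/9 + 4*exp(3)/9.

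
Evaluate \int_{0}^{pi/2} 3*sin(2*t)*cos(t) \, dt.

Use the identity sin(2*t)cos(t) = [sin(3*t) + sin(t)]/2.
An antiderivative is F(t) = -3*cos(t)/2 - cos(3*t)/2.
Then F(pi/2) - F(0) = (0) - (-2) = 2.

2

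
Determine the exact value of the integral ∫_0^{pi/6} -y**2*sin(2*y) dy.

-sqrt(3)*pi/24 + pi**2/144 + 1/8

Integrate by parts twice (u = y^2, dv = -sin(2*y) dy).
An antiderivative is F(y) = y**2*cos(2*y)/2 - y*sin(2*y)/2 - cos(2*y)/4.
Then F(pi/6) - F(0) = (-sqrt(3)*pi/24 - 1/8 + pi**2/144) - (-1/4) = -sqrt(3)*pi/24 + pi**2/144 + 1/8.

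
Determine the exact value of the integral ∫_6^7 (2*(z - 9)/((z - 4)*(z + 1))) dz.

-4*log(7) - 2*log(3) + 14*log(2)

Factor the denominator: z**2 - 3*z - 4 = (z + 1)(z - 4).
Partial fractions: 2*(z - 9)/((z - 4)*(z + 1)) = 4/(z + 1) - 2/(z - 4).
An antiderivative is F(z) = -2*log(z - 4) + 4*log(z + 1).
Then F(7) - F(6) = (-2*log(3) + 12*log(2)) - (-2*log(2) + 4*log(7)) = -4*log(7) - 2*log(3) + 14*log(2).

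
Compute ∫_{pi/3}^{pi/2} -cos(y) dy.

-1 + sqrt(3)/2

An antiderivative is F(y) = -sin(y).
Then F(pi/2) - F(pi/3) = (-1) - (-sqrt(3)/2) = -1 + sqrt(3)/2.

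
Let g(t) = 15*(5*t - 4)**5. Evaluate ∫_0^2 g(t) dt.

Let u = 5*t - 4, so du = 5 dt. When t = 0, u = -4; when t = 2, u = 6.
The integral becomes 3·∫ u**5 du from -4 to 6, with antiderivative u**6/2.
Back in t: F(t) = (5*t - 4)**6/2.
Then F(2) - F(0) = (23328) - (2048) = 21280.

21280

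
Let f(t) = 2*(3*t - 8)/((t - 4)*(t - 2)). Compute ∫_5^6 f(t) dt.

Factor the denominator: t**2 - 6*t + 8 = (t - 2)(t - 4).
Partial fractions: 2*(3*t - 8)/((t - 4)*(t - 2)) = 2/(t - 2) + 4/(t - 4).
An antiderivative is F(t) = 4*log(t - 4) + 2*log(t - 2).
Then F(6) - F(5) = (8*log(2)) - (log(9)) = -2*log(3) + 8*log(2).

-2*log(3) + 8*log(2)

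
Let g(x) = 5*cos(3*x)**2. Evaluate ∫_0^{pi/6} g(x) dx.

Use the identity cos^2(3*x) = (1 + cos(6*x))/2.
An antiderivative is F(x) = 5*x/2 + 5*sin(6*x)/12.
Then F(pi/6) - F(0) = (5*pi/12) - (0) = 5*pi/12.

5*pi/12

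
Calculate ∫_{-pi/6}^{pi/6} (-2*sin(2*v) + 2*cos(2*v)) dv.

An antiderivative is F(v) = sin(2*v) + cos(2*v).
Then F(pi/6) - F(-pi/6) = (1/2 + sqrt(3)/2) - (1/2 - sqrt(3)/2) = sqrt(3).

sqrt(3)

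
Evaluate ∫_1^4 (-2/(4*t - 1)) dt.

An antiderivative is F(t) = -log(4*t - 1)/2.
Then F(4) - F(1) = (-log(15)/2) - (-log(3)/2) = -log(15)/2 + log(3)/2.

-log(15)/2 + log(3)/2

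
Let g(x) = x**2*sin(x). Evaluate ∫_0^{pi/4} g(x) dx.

Integrate by parts twice (u = x^2, dv = sin(x) dx).
An antiderivative is F(x) = -x**2*cos(x) + 2*x*sin(x) + 2*cos(x).
Then F(pi/4) - F(0) = (sqrt(2)*(-pi**2 + 8*pi + 32)/32) - (2) = -2 - sqrt(2)*pi**2/32 + sqrt(2)*pi/4 + sqrt(2).

-2 - sqrt(2)*pi**2/32 + sqrt(2)*pi/4 + sqrt(2)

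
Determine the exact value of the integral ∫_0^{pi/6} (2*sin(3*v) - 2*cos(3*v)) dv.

0

An antiderivative is F(v) = -2*sin(3*v)/3 - 2*cos(3*v)/3.
Then F(pi/6) - F(0) = (-2/3) - (-2/3) = 0.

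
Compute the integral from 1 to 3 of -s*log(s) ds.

2 - 9*log(3)/2

Integrate by parts once (u = ln s, dv = -s ds).
An antiderivative is F(s) = -s**2*(2*log(s) - 1)/4.
Then F(3) - F(1) = (9/4 - 9*log(3)/2) - (1/4) = 2 - 9*log(3)/2.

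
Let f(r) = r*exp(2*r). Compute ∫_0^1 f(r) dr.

1/4 + exp(2)/4

Integrate by parts once (u = r, dv = exp(2*r) dr).
An antiderivative is F(r) = (2*r - 1)*exp(2*r)/4.
Then F(1) - F(0) = (exp(2)/4) - (-1/4) = 1/4 + exp(2)/4.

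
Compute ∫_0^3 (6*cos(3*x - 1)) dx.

Let u = 3*x - 1, so du = 3 dx. When x = 0, u = -1; when x = 3, u = 8.
The integral becomes 2·∫ cos(u) du from -1 to 8, with antiderivative 2*sin(u).
Back in x: F(x) = 2*sin(3*x - 1).
Then F(3) - F(0) = (2*sin(8)) - (-2*sin(1)) = 2*sin(1) + 2*sin(8).

2*sin(1) + 2*sin(8)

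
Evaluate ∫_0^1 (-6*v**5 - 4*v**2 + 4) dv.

By the power rule, an antiderivative is F(v) = -v**6 - 4*v**3/3 + 4*v.
Then F(1) - F(0) = (5/3) - (0) = 5/3.

5/3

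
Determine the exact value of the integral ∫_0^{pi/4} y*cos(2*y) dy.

Integrate by parts once (u = y, dv = cos(2*y) dy).
An antiderivative is F(y) = y*sin(2*y)/2 + cos(2*y)/4.
Then F(pi/4) - F(0) = (pi/8) - (1/4) = -1/4 + pi/8.

-1/4 + pi/8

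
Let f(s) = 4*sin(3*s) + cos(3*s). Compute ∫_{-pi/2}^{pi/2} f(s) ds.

An antiderivative is F(s) = sin(3*s)/3 - 4*cos(3*s)/3.
Then F(pi/2) - F(-pi/2) = (-1/3) - (1/3) = -2/3.

-2/3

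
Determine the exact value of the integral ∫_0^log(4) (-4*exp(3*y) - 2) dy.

-84 - 4*log(2)

An antiderivative is F(y) = -4*exp(3*y)/3 - 2*y.
Then F(log(4)) - F(0) = (-256/3 - log(16)) - (-4/3) = -84 - 4*log(2).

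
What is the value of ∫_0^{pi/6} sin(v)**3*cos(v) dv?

Let u = sin(v), so du = cos(v) dv. When v = 0, u = 0; when v = pi/6, u = 1/2.
The integral becomes ∫ u**3 du from 0 to 1/2, with antiderivative u**4/4.
Back in v: F(v) = sin(v)**4/4.
Then F(pi/6) - F(0) = (1/64) - (0) = 1/64.

1/64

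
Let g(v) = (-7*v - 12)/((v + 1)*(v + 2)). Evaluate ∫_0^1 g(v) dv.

-log(72)

Factor the denominator: v**2 + 3*v + 2 = (v + 2)(v + 1).
Partial fractions: (-7*v - 12)/((v + 1)*(v + 2)) = -2/(v + 2) - 5/(v + 1).
An antiderivative is F(v) = -5*log(v + 1) - 2*log(v + 2).
Then F(1) - F(0) = (-5*log(2) - 2*log(3)) - (-log(4)) = -log(72).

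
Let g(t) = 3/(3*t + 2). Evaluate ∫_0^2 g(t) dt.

log(4)

An antiderivative is F(t) = log(3*t + 2).
Then F(2) - F(0) = (log(8)) - (log(2)) = log(4).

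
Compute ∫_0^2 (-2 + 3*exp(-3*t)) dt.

An antiderivative is F(t) = -2*t - exp(-3*t).
Then F(2) - F(0) = (-4 - exp(-6)) - (-1) = -3 - exp(-6).

-3 - exp(-6)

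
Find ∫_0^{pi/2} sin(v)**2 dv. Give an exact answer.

Use the identity sin^2(v) = (1 - cos(2*v))/2.
An antiderivative is F(v) = v/2 - sin(2*v)/4.
Then F(pi/2) - F(0) = (pi/4) - (0) = pi/4.

pi/4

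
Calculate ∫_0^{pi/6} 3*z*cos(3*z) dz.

Integrate by parts once (u = z, dv = 3*cos(3*z) dz).
An antiderivative is F(z) = z*sin(3*z) + cos(3*z)/3.
Then F(pi/6) - F(0) = (pi/6) - (1/3) = -1/3 + pi/6.

-1/3 + pi/6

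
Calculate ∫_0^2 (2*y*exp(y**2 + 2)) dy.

-exp(2) + exp(6)

Let u = y**2 + 2, so du = 2*y dy. When y = 0, u = 2; when y = 2, u = 6.
The integral becomes ∫ exp(u) du from 2 to 6, with antiderivative exp(u).
Back in y: F(y) = exp(y**2 + 2).
Then F(2) - F(0) = (exp(6)) - (exp(2)) = -exp(2) + exp(6).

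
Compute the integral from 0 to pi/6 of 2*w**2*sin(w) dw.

-4 - sqrt(3)*pi**2/36 + pi/3 + 2*sqrt(3)

Integrate by parts twice (u = w^2, dv = 2*sin(w) dw).
An antiderivative is F(w) = -2*w**2*cos(w) + 4*w*sin(w) + 4*cos(w).
Then F(pi/6) - F(0) = (-sqrt(3)*pi**2/36 + pi/3 + 2*sqrt(3)) - (4) = -4 - sqrt(3)*pi**2/36 + pi/3 + 2*sqrt(3).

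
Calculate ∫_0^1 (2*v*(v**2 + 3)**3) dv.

175/4

Let u = v**2 + 3, so du = 2*v dv. When v = 0, u = 3; when v = 1, u = 4.
The integral becomes ∫ u**3 du from 3 to 4, with antiderivative u**4/4.
Back in v: F(v) = (v**2 + 3)**4/4.
Then F(1) - F(0) = (64) - (81/4) = 175/4.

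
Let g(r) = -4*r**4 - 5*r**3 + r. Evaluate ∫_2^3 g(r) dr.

-4951/20

By the power rule, an antiderivative is F(r) = -4*r**5/5 - 5*r**4/4 + r**2/2.
Then F(3) - F(2) = (-5823/20) - (-218/5) = -4951/20.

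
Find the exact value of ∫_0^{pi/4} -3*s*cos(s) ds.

Integrate by parts once (u = s, dv = -3*cos(s) ds).
An antiderivative is F(s) = -3*s*sin(s) - 3*cos(s).
Then F(pi/4) - F(0) = (3*sqrt(2)*(-4 - pi)/8) - (-3) = -3*sqrt(2)/2 - 3*sqrt(2)*pi/8 + 3.

-3*sqrt(2)/2 - 3*sqrt(2)*pi/8 + 3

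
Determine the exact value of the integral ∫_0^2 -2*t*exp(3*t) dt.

Integrate by parts once (u = t, dv = -2*exp(3*t) dt).
An antiderivative is F(t) = (-6*t + 2)*exp(3*t)/9.
Then F(2) - F(0) = (-10*exp(6)/9) - (2/9) = -10*exp(6)/9 - 2/9.

-10*exp(6)/9 - 2/9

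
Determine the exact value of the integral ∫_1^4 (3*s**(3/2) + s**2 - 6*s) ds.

By the power rule, an antiderivative is F(s) = 6*s**(5/2)/5 + s**3/3 - 3*s**2.
Then F(4) - F(1) = (176/15) - (-22/15) = 66/5.

66/5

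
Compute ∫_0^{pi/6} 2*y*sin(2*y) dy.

-pi/12 + sqrt(3)/4

Integrate by parts once (u = y, dv = 2*sin(2*y) dy).
An antiderivative is F(y) = -y*cos(2*y) + sin(2*y)/2.
Then F(pi/6) - F(0) = (-pi/12 + sqrt(3)/4) - (0) = -pi/12 + sqrt(3)/4.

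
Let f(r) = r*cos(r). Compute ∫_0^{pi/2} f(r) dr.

-1 + pi/2

Integrate by parts once (u = r, dv = cos(r) dr).
An antiderivative is F(r) = r*sin(r) + cos(r).
Then F(pi/2) - F(0) = (pi/2) - (1) = -1 + pi/2.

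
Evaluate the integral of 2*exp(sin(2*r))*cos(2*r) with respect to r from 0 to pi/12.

-1 + exp(1/2)

Let u = sin(2*r), so du = 2*cos(2*r) dr. When r = 0, u = 0; when r = pi/12, u = 1/2.
The integral becomes ∫ exp(u) du from 0 to 1/2, with antiderivative exp(u).
Back in r: F(r) = exp(sin(2*r)).
Then F(pi/12) - F(0) = (exp(1/2)) - (1) = -1 + exp(1/2).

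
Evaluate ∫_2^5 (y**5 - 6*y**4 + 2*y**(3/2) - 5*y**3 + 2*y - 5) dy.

-37467/20 - 16*sqrt(2)/5 + 20*sqrt(5)

By the power rule, an antiderivative is F(y) = y**6/6 + 4*y**(5/2)/5 - 6*y**5/5 - 5*y**4/4 + y**2 - 5*y.
Then F(5) - F(2) = (-23125/12 + 20*sqrt(5)) - (-806/15 + 16*sqrt(2)/5) = -37467/20 - 16*sqrt(2)/5 + 20*sqrt(5).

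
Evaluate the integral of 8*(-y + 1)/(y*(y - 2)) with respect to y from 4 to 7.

Factor the denominator: y**2 - 2*y = y(y - 2).
Partial fractions: 8*(-y + 1)/(y*(y - 2)) = -4/y - 4/(y - 2).
An antiderivative is F(y) = -4*log(y) - 4*log(y - 2).
Then F(7) - F(4) = (-4*log(7) - 4*log(5)) - (-12*log(2)) = -4*log(7) - 4*log(5) + 12*log(2).

-4*log(7) - 4*log(5) + 12*log(2)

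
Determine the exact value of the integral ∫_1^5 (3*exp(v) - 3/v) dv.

-3*exp(1) - 3*log(5) + 3*exp(5)

An antiderivative is F(v) = 3*exp(v) - 3*log(v).
Then F(5) - F(1) = (-3*log(5) + 3*exp(5)) - (3*exp(1)) = -3*exp(1) - 3*log(5) + 3*exp(5).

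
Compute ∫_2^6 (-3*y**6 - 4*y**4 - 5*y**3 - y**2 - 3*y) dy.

-13422176/105

By the power rule, an antiderivative is F(y) = -3*y**7/7 - 4*y**5/5 - 5*y**4/4 - y**3/3 - 3*y**2/2.
Then F(6) - F(2) = (-4477878/35) - (-11458/105) = -13422176/105.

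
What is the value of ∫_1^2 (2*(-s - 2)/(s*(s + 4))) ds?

log(5/12)

Factor the denominator: s**2 + 4*s = (s + 4)s.
Partial fractions: 2*(-s - 2)/(s*(s + 4)) = -1/(s + 4) - 1/s.
An antiderivative is F(s) = -log(s) - log(s + 4).
Then F(2) - F(1) = (-log(12)) - (-log(5)) = log(5/12).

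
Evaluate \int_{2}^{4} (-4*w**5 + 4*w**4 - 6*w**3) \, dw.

-11272/5

By the power rule, an antiderivative is F(w) = -2*w**6/3 + 4*w**5/5 - 3*w**4/2.
Then F(4) - F(2) = (-34432/15) - (-616/15) = -11272/5.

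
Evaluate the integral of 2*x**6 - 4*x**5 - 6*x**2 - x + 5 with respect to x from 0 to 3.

1335/14

By the power rule, an antiderivative is F(x) = 2*x**7/7 - 2*x**6/3 - 2*x**3 - x**2/2 + 5*x.
Then F(3) - F(0) = (1335/14) - (0) = 1335/14.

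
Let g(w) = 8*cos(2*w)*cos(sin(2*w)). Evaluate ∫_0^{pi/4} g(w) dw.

Let u = sin(2*w), so du = 2*cos(2*w) dw. When w = 0, u = 0; when w = pi/4, u = 1.
The integral becomes 4·∫ cos(u) du from 0 to 1, with antiderivative 4*sin(u).
Back in w: F(w) = 4*sin(sin(2*w)).
Then F(pi/4) - F(0) = (4*sin(1)) - (0) = 4*sin(1).

4*sin(1)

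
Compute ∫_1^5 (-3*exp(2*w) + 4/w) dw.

-3*exp(10)/2 + 4*log(5) + 3*exp(2)/2

An antiderivative is F(w) = -3*exp(2*w)/2 + 4*log(w).
Then F(5) - F(1) = (-3*exp(10)/2 + 4*log(5)) - (-3*exp(2)/2) = -3*exp(10)/2 + 4*log(5) + 3*exp(2)/2.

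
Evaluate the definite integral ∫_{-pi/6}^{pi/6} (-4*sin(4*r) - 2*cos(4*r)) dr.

-sqrt(3)/2

An antiderivative is F(r) = -sin(4*r)/2 + cos(4*r).
Then F(pi/6) - F(-pi/6) = (-1/2 - sqrt(3)/4) - (-1/2 + sqrt(3)/4) = -sqrt(3)/2.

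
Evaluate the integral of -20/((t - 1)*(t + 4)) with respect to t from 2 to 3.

Factor the denominator: t**2 + 3*t - 4 = (t + 4)(t - 1).
Partial fractions: -20/((t - 1)*(t + 4)) = 4/(t + 4) - 4/(t - 1).
An antiderivative is F(t) = -4*log(t - 1) + 4*log(t + 4).
Then F(3) - F(2) = (-4*log(2) + 4*log(7)) - (4*log(2) + 4*log(3)) = -8*log(2) - 4*log(3) + 4*log(7).

-8*log(2) - 4*log(3) + 4*log(7)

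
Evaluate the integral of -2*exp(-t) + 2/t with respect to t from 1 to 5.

An antiderivative is F(t) = 2*log(t) + 2*exp(-t).
Then F(5) - F(1) = (2*exp(-5) + 2*log(5)) - (2*exp(-1)) = -2*exp(-1) + 2*exp(-5) + 2*log(5).

-2*exp(-1) + 2*exp(-5) + 2*log(5)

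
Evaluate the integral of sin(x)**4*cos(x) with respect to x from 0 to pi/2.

Let u = sin(x), so du = cos(x) dx. When x = 0, u = 0; when x = pi/2, u = 1.
The integral becomes ∫ u**4 du from 0 to 1, with antiderivative u**5/5.
Back in x: F(x) = sin(x)**5/5.
Then F(pi/2) - F(0) = (1/5) - (0) = 1/5.

1/5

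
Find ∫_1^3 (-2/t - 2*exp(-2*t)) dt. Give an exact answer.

An antiderivative is F(t) = -2*log(t) + exp(-2*t).
Then F(3) - F(1) = (-2*log(3) + exp(-6)) - (exp(-2)) = -2*log(3) - exp(-2) + exp(-6).

-2*log(3) - exp(-2) + exp(-6)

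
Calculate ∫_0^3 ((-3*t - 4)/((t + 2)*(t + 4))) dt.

Factor the denominator: t**2 + 6*t + 8 = (t + 4)(t + 2).
Partial fractions: (-3*t - 4)/((t + 2)*(t + 4)) = -4/(t + 4) + 1/(t + 2).
An antiderivative is F(t) = log(t + 2) - 4*log(t + 4).
Then F(3) - F(0) = (-4*log(7) + log(5)) - (-7*log(2)) = -4*log(7) + log(5) + 7*log(2).

-4*log(7) + log(5) + 7*log(2)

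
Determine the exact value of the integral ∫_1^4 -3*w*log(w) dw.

Integrate by parts once (u = ln w, dv = -3*w dw).
An antiderivative is F(w) = -3*w**2*(2*log(w) - 1)/4.
Then F(4) - F(1) = (12 - 48*log(2)) - (3/4) = 45/4 - 48*log(2).

45/4 - 48*log(2)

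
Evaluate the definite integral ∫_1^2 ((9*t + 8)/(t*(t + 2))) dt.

-5*log(3) + 14*log(2)

Factor the denominator: t**2 + 2*t = (t + 2)t.
Partial fractions: (9*t + 8)/(t*(t + 2)) = 5/(t + 2) + 4/t.
An antiderivative is F(t) = 4*log(t) + 5*log(t + 2).
Then F(2) - F(1) = (14*log(2)) - (5*log(3)) = -5*log(3) + 14*log(2).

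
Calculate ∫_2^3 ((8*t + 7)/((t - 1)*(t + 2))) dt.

-log(2) + 3*log(5)

Factor the denominator: t**2 + t - 2 = (t + 2)(t - 1).
Partial fractions: (8*t + 7)/((t - 1)*(t + 2)) = 3/(t + 2) + 5/(t - 1).
An antiderivative is F(t) = 5*log(t - 1) + 3*log(t + 2).
Then F(3) - F(2) = (5*log(2) + 3*log(5)) - (log(64)) = -log(2) + 3*log(5).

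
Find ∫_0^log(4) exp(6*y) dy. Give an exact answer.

1365/2

Let u = exp(y), so du = exp(y) dy. When y = 0, u = 1; when y = log(4), u = 4.
The integral becomes ∫ u**5 du from 1 to 4, with antiderivative u**6/6.
Back in y: F(y) = exp(6*y)/6.
Then F(log(4)) - F(0) = (2048/3) - (1/6) = 1365/2.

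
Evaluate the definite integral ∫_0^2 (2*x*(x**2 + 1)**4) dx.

Let u = x**2 + 1, so du = 2*x dx. When x = 0, u = 1; when x = 2, u = 5.
The integral becomes ∫ u**4 du from 1 to 5, with antiderivative u**5/5.
Back in x: F(x) = (x**2 + 1)**5/5.
Then F(2) - F(0) = (625) - (1/5) = 3124/5.

3124/5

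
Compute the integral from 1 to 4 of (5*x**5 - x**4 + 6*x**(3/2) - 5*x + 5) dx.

16299/5

By the power rule, an antiderivative is F(x) = 5*x**6/6 + 12*x**(5/2)/5 - x**5/5 - 5*x**2/2 + 5*x.
Then F(4) - F(1) = (9796/3) - (83/15) = 16299/5.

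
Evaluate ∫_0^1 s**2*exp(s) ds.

Integrate by parts twice (u = s^2, dv = exp(s) ds).
An antiderivative is F(s) = (s**2 - 2*s + 2)*exp(s).
Then F(1) - F(0) = (E) - (2) = -2 + E.

-2 + E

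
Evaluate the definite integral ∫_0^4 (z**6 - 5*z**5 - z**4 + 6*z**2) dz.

By the power rule, an antiderivative is F(z) = z**7/7 - 5*z**6/6 - z**5/5 + 2*z**3.
Then F(4) - F(0) = (-120704/105) - (0) = -120704/105.

-120704/105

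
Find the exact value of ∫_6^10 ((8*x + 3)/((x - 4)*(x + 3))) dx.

-log(3) + 3*log(13)

Factor the denominator: x**2 - x - 12 = (x + 3)(x - 4).
Partial fractions: (8*x + 3)/((x - 4)*(x + 3)) = 3/(x + 3) + 5/(x - 4).
An antiderivative is F(x) = 5*log(x - 4) + 3*log(x + 3).
Then F(10) - F(6) = (5*log(2) + 5*log(3) + 3*log(13)) - (5*log(2) + 6*log(3)) = -log(3) + 3*log(13).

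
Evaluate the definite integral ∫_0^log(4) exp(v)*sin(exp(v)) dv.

Let u = exp(v), so du = exp(v) dv. When v = 0, u = 1; when v = log(4), u = 4.
The integral becomes ∫ sin(u) du from 1 to 4, with antiderivative -cos(u).
Back in v: F(v) = -cos(exp(v)).
Then F(log(4)) - F(0) = (-cos(4)) - (-cos(1)) = cos(1) - cos(4).

cos(1) - cos(4)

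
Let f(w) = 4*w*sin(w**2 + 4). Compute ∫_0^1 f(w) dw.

2*cos(4) - 2*cos(5)

Let u = w**2 + 4, so du = 2*w dw. When w = 0, u = 4; when w = 1, u = 5.
The integral becomes 2·∫ sin(u) du from 4 to 5, with antiderivative -2*cos(u).
Back in w: F(w) = -2*cos(w**2 + 4).
Then F(1) - F(0) = (-2*cos(5)) - (-2*cos(4)) = 2*cos(4) - 2*cos(5).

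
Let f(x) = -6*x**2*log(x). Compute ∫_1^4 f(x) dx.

Integrate by parts once (u = ln x, dv = -6*x**2 dx).
An antiderivative is F(x) = -2*x**3*(3*log(x) - 1)/3.
Then F(4) - F(1) = (128/3 - 256*log(2)) - (2/3) = 42 - 256*log(2).

42 - 256*log(2)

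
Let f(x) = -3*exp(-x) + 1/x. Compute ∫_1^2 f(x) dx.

An antiderivative is F(x) = log(x) + 3*exp(-x).
Then F(2) - F(1) = (3*exp(-2) + log(2)) - (3*exp(-1)) = -3*exp(-1) + 3*exp(-2) + log(2).

-3*exp(-1) + 3*exp(-2) + log(2)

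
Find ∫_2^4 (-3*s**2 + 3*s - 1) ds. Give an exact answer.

-40

By the power rule, an antiderivative is F(s) = -s**3 + 3*s**2/2 - s.
Then F(4) - F(2) = (-44) - (-4) = -40.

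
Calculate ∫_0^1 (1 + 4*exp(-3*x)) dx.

7/3 - 4*exp(-3)/3

An antiderivative is F(x) = x - 4*exp(-3*x)/3.
Then F(1) - F(0) = (1 - 4*exp(-3)/3) - (-4/3) = 7/3 - 4*exp(-3)/3.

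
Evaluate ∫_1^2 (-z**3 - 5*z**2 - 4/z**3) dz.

By the power rule, an antiderivative is F(z) = -z**4/4 - 5*z**3/3 + 2/z**2.
Then F(2) - F(1) = (-101/6) - (1/12) = -203/12.

-203/12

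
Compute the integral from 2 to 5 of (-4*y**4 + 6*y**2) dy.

-11202/5

By the power rule, an antiderivative is F(y) = -4*y**5/5 + 2*y**3.
Then F(5) - F(2) = (-2250) - (-48/5) = -11202/5.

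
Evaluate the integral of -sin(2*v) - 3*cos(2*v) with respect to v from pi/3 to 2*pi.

An antiderivative is F(v) = -3*sin(2*v)/2 + cos(2*v)/2.
Then F(2*pi) - F(pi/3) = (1/2) - (-3*sqrt(3)/4 - 1/4) = 3/4 + 3*sqrt(3)/4.

3/4 + 3*sqrt(3)/4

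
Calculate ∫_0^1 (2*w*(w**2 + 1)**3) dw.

15/4

Let u = w**2 + 1, so du = 2*w dw. When w = 0, u = 1; when w = 1, u = 2.
The integral becomes ∫ u**3 du from 1 to 2, with antiderivative u**4/4.
Back in w: F(w) = (w**2 + 1)**4/4.
Then F(1) - F(0) = (4) - (1/4) = 15/4.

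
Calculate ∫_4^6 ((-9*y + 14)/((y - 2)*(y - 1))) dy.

-5*log(5) - 4*log(2) + 5*log(3)

Factor the denominator: y**2 - 3*y + 2 = (y - 1)(y - 2).
Partial fractions: (-9*y + 14)/((y - 2)*(y - 1)) = -5/(y - 1) - 4/(y - 2).
An antiderivative is F(y) = -4*log(y - 2) - 5*log(y - 1).
Then F(6) - F(4) = (-5*log(5) - 8*log(2)) - (-5*log(3) - 4*log(2)) = -5*log(5) - 4*log(2) + 5*log(3).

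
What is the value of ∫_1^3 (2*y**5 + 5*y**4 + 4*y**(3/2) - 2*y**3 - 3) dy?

By the power rule, an antiderivative is F(y) = y**6/3 + 8*y**(5/2)/5 + y**5 - y**4/2 - 3*y.
Then F(3) - F(1) = (72*sqrt(3)/5 + 873/2) - (-17/30) = 72*sqrt(3)/5 + 6556/15.

72*sqrt(3)/5 + 6556/15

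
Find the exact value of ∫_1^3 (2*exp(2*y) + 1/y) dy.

An antiderivative is F(y) = exp(2*y) + log(y).
Then F(3) - F(1) = (log(3) + exp(6)) - (exp(2)) = -exp(2) + log(3) + exp(6).

-exp(2) + log(3) + exp(6)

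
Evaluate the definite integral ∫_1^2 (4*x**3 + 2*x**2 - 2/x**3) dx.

227/12

By the power rule, an antiderivative is F(x) = x**4 + 2*x**3/3 + x**(-2).
Then F(2) - F(1) = (259/12) - (8/3) = 227/12.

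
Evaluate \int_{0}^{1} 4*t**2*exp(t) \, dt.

Integrate by parts twice (u = t^2, dv = 4*exp(t) dt).
An antiderivative is F(t) = (4*t**2 - 8*t + 8)*exp(t).
Then F(1) - F(0) = (4*E) - (8) = -8 + 4*E.

-8 + 4*E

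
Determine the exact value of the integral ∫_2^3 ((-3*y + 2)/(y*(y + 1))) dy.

-12*log(2) + 7*log(3)

Factor the denominator: y**2 + y = (y + 1)y.
Partial fractions: (-3*y + 2)/(y*(y + 1)) = -5/(y + 1) + 2/y.
An antiderivative is F(y) = 2*log(y) - 5*log(y + 1).
Then F(3) - F(2) = (-10*log(2) + 2*log(3)) - (-5*log(3) + 2*log(2)) = -12*log(2) + 7*log(3).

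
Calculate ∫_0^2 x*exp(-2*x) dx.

(-5 + exp(4))*exp(-4)/4

Integrate by parts once (u = x, dv = exp(-2*x) dx).
An antiderivative is F(x) = (-2*x - 1)*exp(-2*x)/4.
Then F(2) - F(0) = (-5*exp(-4)/4) - (-1/4) = (-5 + exp(4))*exp(-4)/4.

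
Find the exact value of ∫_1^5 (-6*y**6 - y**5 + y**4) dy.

By the power rule, an antiderivative is F(y) = -6*y**7/7 - y**6/6 + y**5/5.
Then F(5) - F(1) = (-2895625/42) - (-173/210) = -2412992/35.

-2412992/35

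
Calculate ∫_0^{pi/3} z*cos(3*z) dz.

Integrate by parts once (u = z, dv = cos(3*z) dz).
An antiderivative is F(z) = z*sin(3*z)/3 + cos(3*z)/9.
Then F(pi/3) - F(0) = (-1/9) - (1/9) = -2/9.

-2/9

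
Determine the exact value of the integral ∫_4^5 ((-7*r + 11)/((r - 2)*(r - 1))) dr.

Factor the denominator: r**2 - 3*r + 2 = (r - 1)(r - 2).
Partial fractions: (-7*r + 11)/((r - 2)*(r - 1)) = -4/(r - 1) - 3/(r - 2).
An antiderivative is F(r) = -3*log(r - 2) - 4*log(r - 1).
Then F(5) - F(4) = (-8*log(2) - 3*log(3)) - (-4*log(3) - 3*log(2)) = log(3/32).

log(3/32)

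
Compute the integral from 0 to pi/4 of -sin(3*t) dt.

An antiderivative is F(t) = cos(3*t)/3.
Then F(pi/4) - F(0) = (-sqrt(2)/6) - (1/3) = -1/3 - sqrt(2)/6.

-1/3 - sqrt(2)/6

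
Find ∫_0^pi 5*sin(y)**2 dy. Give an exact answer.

Use the identity sin^2(y) = (1 - cos(2*y))/2.
An antiderivative is F(y) = 5*y/2 - 5*sin(2*y)/4.
Then F(pi) - F(0) = (5*pi/2) - (0) = 5*pi/2.

5*pi/2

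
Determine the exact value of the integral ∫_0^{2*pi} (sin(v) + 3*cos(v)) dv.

0

An antiderivative is F(v) = 3*sin(v) - cos(v).
Then F(2*pi) - F(0) = (-1) - (-1) = 0.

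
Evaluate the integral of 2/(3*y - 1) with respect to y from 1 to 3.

An antiderivative is F(y) = 2*log(3*y - 1)/3.
Then F(3) - F(1) = (log(4)) - (2*log(2)/3) = 4*log(2)/3.

4*log(2)/3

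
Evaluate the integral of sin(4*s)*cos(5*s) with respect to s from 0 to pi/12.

-4/9 + 11*sqrt(2)/72 + sqrt(6)/8

Use the identity sin(4*s)cos(5*s) = [sin(9*s) + sin(-s)]/2.
An antiderivative is F(s) = cos(s)/2 - cos(9*s)/18.
Then F(pi/12) - F(0) = (11*sqrt(2)/72 + sqrt(6)/8) - (4/9) = -4/9 + 11*sqrt(2)/72 + sqrt(6)/8.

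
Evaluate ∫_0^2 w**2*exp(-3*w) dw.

2/27 - 50*exp(-6)/27

Integrate by parts twice (u = w^2, dv = exp(-3*w) dw).
An antiderivative is F(w) = (-9*w**2 - 6*w - 2)*exp(-3*w)/27.
Then F(2) - F(0) = (-50*exp(-6)/27) - (-2/27) = 2/27 - 50*exp(-6)/27.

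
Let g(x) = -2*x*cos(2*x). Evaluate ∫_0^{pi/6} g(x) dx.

Integrate by parts once (u = x, dv = -2*cos(2*x) dx).
An antiderivative is F(x) = -x*sin(2*x) - cos(2*x)/2.
Then F(pi/6) - F(0) = (-sqrt(3)*pi/12 - 1/4) - (-1/2) = -sqrt(3)*pi/12 + 1/4.

-sqrt(3)*pi/12 + 1/4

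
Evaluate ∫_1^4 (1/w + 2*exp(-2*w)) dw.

(-1 + exp(6) + log(4**exp(8)))*exp(-8)

An antiderivative is F(w) = log(w) - exp(-2*w).
Then F(4) - F(1) = ((-1 + log(4**exp(8)))*exp(-8)) - (-exp(-2)) = (-1 + exp(6) + log(4**exp(8)))*exp(-8).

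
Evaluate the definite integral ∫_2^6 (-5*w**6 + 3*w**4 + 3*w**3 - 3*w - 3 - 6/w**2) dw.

By the power rule, an antiderivative is F(w) = -5*w**7/7 + 3*w**5/5 + 3*w**4/4 - 3*w**2/2 - 3*w + 6/w.
Then F(6) - F(2) = (-6803569/35) - (-2423/35) = -6801146/35.

-6801146/35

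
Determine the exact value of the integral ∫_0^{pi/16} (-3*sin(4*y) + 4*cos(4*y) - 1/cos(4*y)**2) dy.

-1 + 7*sqrt(2)/8

An antiderivative is F(y) = sin(4*y) + 3*cos(4*y)/4 - tan(4*y)/4.
Then F(pi/16) - F(0) = (-1/4 + 7*sqrt(2)/8) - (3/4) = -1 + 7*sqrt(2)/8.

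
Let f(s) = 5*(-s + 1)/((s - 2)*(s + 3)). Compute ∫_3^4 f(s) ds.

Factor the denominator: s**2 + s - 6 = (s + 3)(s - 2).
Partial fractions: 5*(-s + 1)/((s - 2)*(s + 3)) = -4/(s + 3) - 1/(s - 2).
An antiderivative is F(s) = -log(s - 2) - 4*log(s + 3).
Then F(4) - F(3) = (-4*log(7) - log(2)) - (-4*log(3) - 4*log(2)) = -4*log(7) + 3*log(2) + 4*log(3).

-4*log(7) + 3*log(2) + 4*log(3)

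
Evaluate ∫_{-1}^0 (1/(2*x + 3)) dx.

log(3)/2

An antiderivative is F(x) = log(2*x + 3)/2.
Then F(0) - F(-1) = (log(3)/2) - (0) = log(3)/2.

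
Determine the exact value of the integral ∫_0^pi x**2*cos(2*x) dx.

Integrate by parts twice (u = x^2, dv = cos(2*x) dx).
An antiderivative is F(x) = x**2*sin(2*x)/2 + x*cos(2*x)/2 - sin(2*x)/4.
Then F(pi) - F(0) = (pi/2) - (0) = pi/2.

pi/2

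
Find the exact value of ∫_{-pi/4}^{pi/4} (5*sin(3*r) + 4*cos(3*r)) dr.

4*sqrt(2)/3

An antiderivative is F(r) = 4*sin(3*r)/3 - 5*cos(3*r)/3.
Then F(pi/4) - F(-pi/4) = (3*sqrt(2)/2) - (sqrt(2)/6) = 4*sqrt(2)/3.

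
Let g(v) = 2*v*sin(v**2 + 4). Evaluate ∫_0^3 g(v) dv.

-cos(13) + cos(4)

Let u = v**2 + 4, so du = 2*v dv. When v = 0, u = 4; when v = 3, u = 13.
The integral becomes ∫ sin(u) du from 4 to 13, with antiderivative -cos(u).
Back in v: F(v) = -cos(v**2 + 4).
Then F(3) - F(0) = (-cos(13)) - (-cos(4)) = -cos(13) + cos(4).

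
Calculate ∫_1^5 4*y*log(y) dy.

-24 + 50*log(5)

Integrate by parts once (u = ln y, dv = 4*y dy).
An antiderivative is F(y) = y**2*(2*log(y) - 1).
Then F(5) - F(1) = (-25 + 50*log(5)) - (-1) = -24 + 50*log(5).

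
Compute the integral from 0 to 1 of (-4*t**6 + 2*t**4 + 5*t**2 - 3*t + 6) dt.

By the power rule, an antiderivative is F(t) = -4*t**7/7 + 2*t**5/5 + 5*t**3/3 - 3*t**2/2 + 6*t.
Then F(1) - F(0) = (1259/210) - (0) = 1259/210.

1259/210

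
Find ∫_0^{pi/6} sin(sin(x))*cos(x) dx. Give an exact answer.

Let u = sin(x), so du = cos(x) dx. When x = 0, u = 0; when x = pi/6, u = 1/2.
The integral becomes ∫ sin(u) du from 0 to 1/2, with antiderivative -cos(u).
Back in x: F(x) = -cos(sin(x)).
Then F(pi/6) - F(0) = (-cos(1/2)) - (-1) = 1 - cos(1/2).

1 - cos(1/2)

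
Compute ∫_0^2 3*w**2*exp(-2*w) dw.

Integrate by parts twice (u = w^2, dv = 3*exp(-2*w) dw).
An antiderivative is F(w) = (-6*w**2 - 6*w - 3)*exp(-2*w)/4.
Then F(2) - F(0) = (-39*exp(-4)/4) - (-3/4) = 3/4 - 39*exp(-4)/4.

3/4 - 39*exp(-4)/4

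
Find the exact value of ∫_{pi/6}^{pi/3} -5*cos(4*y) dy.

An antiderivative is F(y) = -5*sin(4*y)/4.
Then F(pi/3) - F(pi/6) = (5*sqrt(3)/8) - (-5*sqrt(3)/8) = 5*sqrt(3)/4.

5*sqrt(3)/4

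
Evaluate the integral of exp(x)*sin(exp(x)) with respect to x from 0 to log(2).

-cos(2) + cos(1)

Let u = exp(x), so du = exp(x) dx. When x = 0, u = 1; when x = log(2), u = 2.
The integral becomes ∫ sin(u) du from 1 to 2, with antiderivative -cos(u).
Back in x: F(x) = -cos(exp(x)).
Then F(log(2)) - F(0) = (-cos(2)) - (-cos(1)) = -cos(2) + cos(1).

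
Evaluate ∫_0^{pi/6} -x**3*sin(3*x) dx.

2/27 - pi**2/108

Integrate by parts 3 times (u = x^3, dv = -sin(3*x) dx).
An antiderivative is F(x) = x**3*cos(3*x)/3 - x**2*sin(3*x)/3 - 2*x*cos(3*x)/9 + 2*sin(3*x)/27.
Then F(pi/6) - F(0) = (2/27 - pi**2/108) - (0) = 2/27 - pi**2/108.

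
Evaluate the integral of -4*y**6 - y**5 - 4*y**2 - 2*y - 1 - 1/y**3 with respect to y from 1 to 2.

-16259/168

By the power rule, an antiderivative is F(y) = -4*y**7/7 - y**6/6 - 4*y**3/3 - y**2 - y + 1/(2*y**2).
Then F(2) - F(1) = (-16859/168) - (-25/7) = -16259/168.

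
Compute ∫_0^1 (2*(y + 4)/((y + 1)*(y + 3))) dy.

Factor the denominator: y**2 + 4*y + 3 = (y + 3)(y + 1).
Partial fractions: 2*(y + 4)/((y + 1)*(y + 3)) = -1/(y + 3) + 3/(y + 1).
An antiderivative is F(y) = 3*log(y + 1) - log(y + 3).
Then F(1) - F(0) = (log(2)) - (-log(3)) = log(6).

log(6)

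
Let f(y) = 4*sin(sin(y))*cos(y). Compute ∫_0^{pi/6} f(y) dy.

4 - 4*cos(1/2)

Let u = sin(y), so du = cos(y) dy. When y = 0, u = 0; when y = pi/6, u = 1/2.
The integral becomes 4·∫ sin(u) du from 0 to 1/2, with antiderivative -4*cos(u).
Back in y: F(y) = -4*cos(sin(y)).
Then F(pi/6) - F(0) = (-4*cos(1/2)) - (-4) = 4 - 4*cos(1/2).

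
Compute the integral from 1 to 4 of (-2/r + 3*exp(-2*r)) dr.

An antiderivative is F(r) = -2*log(r) - 3*exp(-2*r)/2.
Then F(4) - F(1) = (-4*log(2) - 3*exp(-8)/2) - (-3*exp(-2)/2) = -4*log(2) - 3*exp(-8)/2 + 3*exp(-2)/2.

-4*log(2) - 3*exp(-8)/2 + 3*exp(-2)/2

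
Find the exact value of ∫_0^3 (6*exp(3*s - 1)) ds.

Let u = 3*s - 1, so du = 3 ds. When s = 0, u = -1; when s = 3, u = 8.
The integral becomes 2·∫ exp(u) du from -1 to 8, with antiderivative 2*exp(u).
Back in s: F(s) = 2*exp(3*s - 1).
Then F(3) - F(0) = (2*exp(8)) - (2*exp(-1)) = -(2 - 2*exp(9))*exp(-1).

-(2 - 2*exp(9))*exp(-1)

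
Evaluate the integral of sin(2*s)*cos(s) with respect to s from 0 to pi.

4/3

Use the identity sin(2*s)cos(s) = [sin(3*s) + sin(s)]/2.
An antiderivative is F(s) = -cos(s)/2 - cos(3*s)/6.
Then F(pi) - F(0) = (2/3) - (-2/3) = 4/3.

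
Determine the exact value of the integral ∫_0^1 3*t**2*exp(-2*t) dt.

Integrate by parts twice (u = t^2, dv = 3*exp(-2*t) dt).
An antiderivative is F(t) = (-6*t**2 - 6*t - 3)*exp(-2*t)/4.
Then F(1) - F(0) = (-15*exp(-2)/4) - (-3/4) = 3/4 - 15*exp(-2)/4.

3/4 - 15*exp(-2)/4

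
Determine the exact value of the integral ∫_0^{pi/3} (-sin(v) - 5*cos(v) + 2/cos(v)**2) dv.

-sqrt(3)/2 - 1/2

An antiderivative is F(v) = -5*sin(v) + cos(v) + 2*tan(v).
Then F(pi/3) - F(0) = (1/2 - sqrt(3)/2) - (1) = -sqrt(3)/2 - 1/2.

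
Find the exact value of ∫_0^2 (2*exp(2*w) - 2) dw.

An antiderivative is F(w) = exp(2*w) - 2*w.
Then F(2) - F(0) = (-4 + exp(4)) - (1) = -5 + exp(4).

-5 + exp(4)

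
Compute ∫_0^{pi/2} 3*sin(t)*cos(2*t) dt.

Use the identity sin(t)cos(2*t) = [sin(3*t) + sin(-t)]/2.
An antiderivative is F(t) = 3*cos(t)/2 - cos(3*t)/2.
Then F(pi/2) - F(0) = (0) - (1) = -1.

-1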